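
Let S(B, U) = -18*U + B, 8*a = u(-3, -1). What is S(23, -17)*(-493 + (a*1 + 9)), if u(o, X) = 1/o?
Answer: -3821993/24 ≈ -1.5925e+5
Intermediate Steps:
a = -1/24 (a = (⅛)/(-3) = (⅛)*(-⅓) = -1/24 ≈ -0.041667)
S(B, U) = B - 18*U
S(23, -17)*(-493 + (a*1 + 9)) = (23 - 18*(-17))*(-493 + (-1/24*1 + 9)) = (23 + 306)*(-493 + (-1/24 + 9)) = 329*(-493 + 215/24) = 329*(-11617/24) = -3821993/24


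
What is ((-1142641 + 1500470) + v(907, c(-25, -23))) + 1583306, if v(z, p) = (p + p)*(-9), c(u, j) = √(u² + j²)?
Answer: 1941135 - 18*√1154 ≈ 1.9405e+6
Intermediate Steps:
c(u, j) = √(j² + u²)
v(z, p) = -18*p (v(z, p) = (2*p)*(-9) = -18*p)
((-1142641 + 1500470) + v(907, c(-25, -23))) + 1583306 = ((-1142641 + 1500470) - 18*√((-23)² + (-25)²)) + 1583306 = (357829 - 18*√(529 + 625)) + 1583306 = (357829 - 18*√1154) + 1583306 = 1941135 - 18*√1154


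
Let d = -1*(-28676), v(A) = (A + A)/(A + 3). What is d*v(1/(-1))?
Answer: -28676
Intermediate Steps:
v(A) = 2*A/(3 + A) (v(A) = (2*A)/(3 + A) = 2*A/(3 + A))
d = 28676
d*v(1/(-1)) = 28676*(2/(-1*(3 + 1/(-1)))) = 28676*(2*(-1)/(3 - 1)) = 28676*(2*(-1)/2) = 28676*(2*(-1)*(½)) = 28676*(-1) = -28676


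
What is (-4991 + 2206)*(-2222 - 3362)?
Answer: 15551440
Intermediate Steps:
(-4991 + 2206)*(-2222 - 3362) = -2785*(-5584) = 15551440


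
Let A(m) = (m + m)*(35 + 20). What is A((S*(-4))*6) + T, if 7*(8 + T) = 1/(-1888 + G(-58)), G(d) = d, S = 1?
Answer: -36071057/13622 ≈ -2648.0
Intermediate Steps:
T = -108977/13622 (T = -8 + 1/(7*(-1888 - 58)) = -8 + (⅐)/(-1946) = -8 + (⅐)*(-1/1946) = -8 - 1/13622 = -108977/13622 ≈ -8.0001)
A(m) = 110*m (A(m) = (2*m)*55 = 110*m)
A((S*(-4))*6) + T = 110*((1*(-4))*6) - 108977/13622 = 110*(-4*6) - 108977/13622 = 110*(-24) - 108977/13622 = -2640 - 108977/13622 = -36071057/13622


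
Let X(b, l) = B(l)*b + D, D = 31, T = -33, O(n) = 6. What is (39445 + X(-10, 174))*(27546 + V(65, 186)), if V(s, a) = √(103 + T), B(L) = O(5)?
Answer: 1085753136 + 39416*√70 ≈ 1.0861e+9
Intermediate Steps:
B(L) = 6
V(s, a) = √70 (V(s, a) = √(103 - 33) = √70)
X(b, l) = 31 + 6*b (X(b, l) = 6*b + 31 = 31 + 6*b)
(39445 + X(-10, 174))*(27546 + V(65, 186)) = (39445 + (31 + 6*(-10)))*(27546 + √70) = (39445 + (31 - 60))*(27546 + √70) = (39445 - 29)*(27546 + √70) = 39416*(27546 + √70) = 1085753136 + 39416*√70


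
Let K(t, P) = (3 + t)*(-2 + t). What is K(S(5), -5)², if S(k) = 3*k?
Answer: 54756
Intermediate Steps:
K(t, P) = (-2 + t)*(3 + t)
K(S(5), -5)² = (-6 + 3*5 + (3*5)²)² = (-6 + 15 + 15²)² = (-6 + 15 + 225)² = 234² = 54756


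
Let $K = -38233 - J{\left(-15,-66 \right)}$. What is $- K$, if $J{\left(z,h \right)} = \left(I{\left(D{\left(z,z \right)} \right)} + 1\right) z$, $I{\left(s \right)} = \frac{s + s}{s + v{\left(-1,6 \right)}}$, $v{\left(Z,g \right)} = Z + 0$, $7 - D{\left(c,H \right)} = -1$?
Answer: $\frac{267286}{7} \approx 38184.0$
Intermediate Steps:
$D{\left(c,H \right)} = 8$ ($D{\left(c,H \right)} = 7 - -1 = 7 + 1 = 8$)
$v{\left(Z,g \right)} = Z$
$I{\left(s \right)} = \frac{2 s}{-1 + s}$ ($I{\left(s \right)} = \frac{s + s}{s - 1} = \frac{2 s}{-1 + s}$)
$J{\left(z,h \right)} = \frac{23 z}{7}$ ($J{\left(z,h \right)} = \left(2 \cdot 8 \frac{1}{-1 + 8} + 1\right) z = \left(2 \cdot 8 \cdot \frac{1}{7} + 1\right) z = \left(\frac{16}{7} + 1\right) z = \frac{23 z}{7}$)
$K = - \frac{267286}{7}$ ($K = -38233 - \frac{23}{7} \left(-15\right) = -38233 - - \frac{345}{7} = -38233 + \frac{345}{7} = - \frac{267286}{7} \approx -38184.0$)
$- K = \left(-1\right) \left(- \frac{267286}{7}\right) = \frac{267286}{7}$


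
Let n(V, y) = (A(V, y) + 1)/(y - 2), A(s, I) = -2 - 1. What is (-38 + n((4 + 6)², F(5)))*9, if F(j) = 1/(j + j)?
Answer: -6318/19 ≈ -332.53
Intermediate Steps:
A(s, I) = -3
F(j) = 1/(2*j)
n(V, y) = -2/(-2 + y) (n(V, y) = (-3 + 1)/(y - 2) = -2/(-2 + y))
(-38 + n((4 + 6)², F(5)))*9 = (-38 - 2/(-2 + (½)/5))*9 = (-38 - 2/(-2 + (½)*(⅕)))*9 = (-38 - 2/(-2 + ⅒))*9 = (-38 - 2/(-19/10))*9 = (-38 - 2*(-10/19))*9 = (-38 + 20/19)*9 = -702/19*9 = -6318/19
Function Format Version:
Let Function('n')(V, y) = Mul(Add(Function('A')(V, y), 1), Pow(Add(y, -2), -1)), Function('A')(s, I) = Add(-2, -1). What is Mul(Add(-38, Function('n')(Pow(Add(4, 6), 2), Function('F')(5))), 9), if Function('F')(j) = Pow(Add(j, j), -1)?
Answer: Rational(-6318, 19) ≈ -332.53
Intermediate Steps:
Function('A')(s, I) = -3
Function('F')(j) = Mul(Rational(1, 2), Pow(j, -1)) (Function('F')(j) = Pow(Mul(2, j), -1) = Mul(Rational(1, 2), Pow(j, -1)))
Function('n')(V, y) = Mul(-2, Pow(Add(-2, y), -1)) (Function('n')(V, y) = Mul(Add(-3, 1), Pow(Add(y, -2), -1)) = Mul(-2, Pow(Add(-2, y), -1)))
Mul(Add(-38, Function('n')(Pow(Add(4, 6), 2), Function('F')(5))), 9) = Mul(Add(-38, Mul(-2, Pow(Add(-2, Mul(Rational(1, 2), Pow(5, -1))), -1))), 9) = Mul(Add(-38, Mul(-2, Pow(Add(-2, Mul(Rational(1, 2), Rational(1, 5))), -1))), 9) = Mul(Add(-38, Mul(-2, Pow(Add(-2, Rational(1, 10)), -1))), 9) = Mul(Add(-38, Mul(-2, Pow(Rational(-19, 10), -1))), 9) = Mul(Add(-38, Mul(-2, Rational(-10, 19))), 9) = Mul(Add(-38, Rational(20, 19)), 9) = Mul(Rational(-702, 19), 9) = Rational(-6318, 19)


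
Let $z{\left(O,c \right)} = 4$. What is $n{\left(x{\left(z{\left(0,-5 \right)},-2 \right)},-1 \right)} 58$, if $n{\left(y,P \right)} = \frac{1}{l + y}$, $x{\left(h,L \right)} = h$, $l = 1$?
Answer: $\frac{58}{5} \approx 11.6$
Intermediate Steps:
$n{\left(y,P \right)} = \frac{1}{1 + y}$
$n{\left(x{\left(z{\left(0,-5 \right)},-2 \right)},-1 \right)} 58 = \frac{1}{1 + 4} \cdot 58 = \frac{1}{5} \cdot 58 = \frac{58}{5}$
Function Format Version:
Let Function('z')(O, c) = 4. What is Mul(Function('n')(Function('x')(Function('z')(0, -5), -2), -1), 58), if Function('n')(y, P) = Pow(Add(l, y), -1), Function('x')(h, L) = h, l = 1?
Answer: Rational(58, 5) ≈ 11.600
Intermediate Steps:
Function('n')(y, P) = Pow(Add(1, y), -1)
Mul(Function('n')(Function('x')(Function('z')(0, -5), -2), -1), 58) = Mul(Pow(Add(1, 4), -1), 58) = Mul(Pow(5, -1), 58) = Mul(Rational(1, 5), 58) = Rational(58, 5)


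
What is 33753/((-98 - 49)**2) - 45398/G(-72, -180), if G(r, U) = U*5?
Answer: 56187949/1080450 ≈ 52.004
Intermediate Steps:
G(r, U) = 5*U
33753/((-98 - 49)**2) - 45398/G(-72, -180) = 33753/((-98 - 49)**2) - 45398/(5*(-180)) = 33753/((-147)**2) - 45398/(-900) = 33753/21609 - 45398*(-1/900) = 33753*(1/21609) + 22699/450 = 11251/7203 + 22699/450 = 56187949/1080450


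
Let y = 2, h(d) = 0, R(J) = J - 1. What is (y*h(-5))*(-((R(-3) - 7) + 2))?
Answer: 0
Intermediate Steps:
R(J) = -1 + J
(y*h(-5))*(-((R(-3) - 7) + 2)) = (2*0)*(-(((-1 - 3) - 7) + 2)) = 0*(-((-4 - 7) + 2)) = 0*(-(-11 + 2)) = 0*(-1*(-9)) = 0*9 = 0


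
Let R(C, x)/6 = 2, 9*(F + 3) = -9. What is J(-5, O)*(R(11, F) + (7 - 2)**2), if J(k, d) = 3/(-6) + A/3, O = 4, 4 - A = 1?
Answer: 37/2 ≈ 18.500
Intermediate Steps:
F = -4 (F = -3 + (1/9)*(-9) = -3 - 1 = -4)
R(C, x) = 12 (R(C, x) = 6*2 = 12)
A = 3 (A = 4 - 1*1 = 4 - 1 = 3)
J(k, d) = 1/2 (J(k, d) = 3/(-6) + 3/3 = 3*(-1/6) + 3*(1/3) = -1/2 + 1 = 1/2)
J(-5, O)*(R(11, F) + (7 - 2)**2) = (12 + (7 - 2)**2)/2 = (12 + 5**2)/2 = (12 + 25)/2 = (1/2)*37 = 37/2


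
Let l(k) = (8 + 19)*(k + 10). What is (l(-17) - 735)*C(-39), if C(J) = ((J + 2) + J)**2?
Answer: -5337024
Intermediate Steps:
l(k) = 270 + 27*k (l(k) = 27*(10 + k) = 270 + 27*k)
C(J) = (2 + 2*J)**2 (C(J) = ((2 + J) + J)**2 = (2 + 2*J)**2)
(l(-17) - 735)*C(-39) = ((270 + 27*(-17)) - 735)*(4*(1 - 39)**2) = ((270 - 459) - 735)*(4*(-38)**2) = (-189 - 735)*(4*1444) = -924*5776 = -5337024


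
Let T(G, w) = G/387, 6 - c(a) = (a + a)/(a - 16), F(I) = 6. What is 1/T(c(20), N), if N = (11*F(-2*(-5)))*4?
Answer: -387/4 ≈ -96.750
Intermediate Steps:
c(a) = 6 - 2*a/(-16 + a) (c(a) = 6 - (a + a)/(a - 16) = 6 - 2*a/(-16 + a))
N = 264 (N = (11*6)*4 = 66*4 = 264)
T(G, w) = G/387 (T(G, w) = G*(1/387) = G/387)
1/T(c(20), N) = 1/((4*(-24 + 20)/(-16 + 20))/387) = 1/((4*(-4)/4)/387) = 1/((4*(¼)*(-4))/387) = 1/((1/387)*(-4)) = 1/(-4/387) = -387/4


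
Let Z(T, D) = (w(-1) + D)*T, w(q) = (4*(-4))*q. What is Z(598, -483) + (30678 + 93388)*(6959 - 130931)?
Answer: -15380989418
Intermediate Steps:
w(q) = -16*q
Z(T, D) = T*(16 + D) (Z(T, D) = (-16*(-1) + D)*T = (16 + D)*T = T*(16 + D))
Z(598, -483) + (30678 + 93388)*(6959 - 130931) = 598*(16 - 483) + (30678 + 93388)*(6959 - 130931) = 598*(-467) + 124066*(-123972) = -279266 - 15380710152 = -15380989418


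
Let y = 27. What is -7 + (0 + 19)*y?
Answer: 506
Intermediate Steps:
-7 + (0 + 19)*y = -7 + (0 + 19)*27 = -7 + 19*27 = -7 + 513 = 506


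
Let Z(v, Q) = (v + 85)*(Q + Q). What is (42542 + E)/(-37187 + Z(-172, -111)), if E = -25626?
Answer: -16916/17873 ≈ -0.94646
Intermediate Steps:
Z(v, Q) = 2*Q*(85 + v) (Z(v, Q) = (85 + v)*(2*Q) = 2*Q*(85 + v))
(42542 + E)/(-37187 + Z(-172, -111)) = (42542 - 25626)/(-37187 + 2*(-111)*(85 - 172)) = 16916/(-37187 + 2*(-111)*(-87)) = 16916/(-37187 + 19314) = 16916/(-17873) = 16916*(-1/17873) = -16916/17873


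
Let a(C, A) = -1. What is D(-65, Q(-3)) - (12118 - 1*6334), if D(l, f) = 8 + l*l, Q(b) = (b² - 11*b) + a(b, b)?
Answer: -1551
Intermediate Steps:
Q(b) = -1 + b² - 11*b (Q(b) = (b² - 11*b) - 1 = -1 + b² - 11*b)
D(l, f) = 8 + l²
D(-65, Q(-3)) - (12118 - 1*6334) = (8 + (-65)²) - (12118 - 1*6334) = (8 + 4225) - (12118 - 6334) = 4233 - 1*5784 = 4233 - 5784 = -1551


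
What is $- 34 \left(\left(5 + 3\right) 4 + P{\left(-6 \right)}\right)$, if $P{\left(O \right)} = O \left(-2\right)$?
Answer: $-1496$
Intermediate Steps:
$P{\left(O \right)} = - 2 O$
$- 34 \left(\left(5 + 3\right) 4 + P{\left(-6 \right)}\right) = - 34 \left(\left(5 + 3\right) 4 - -12\right) = - 34 \left(8 \cdot 4 + 12\right) = - 34 \left(32 + 12\right) = \left(-34\right) 44 = -1496$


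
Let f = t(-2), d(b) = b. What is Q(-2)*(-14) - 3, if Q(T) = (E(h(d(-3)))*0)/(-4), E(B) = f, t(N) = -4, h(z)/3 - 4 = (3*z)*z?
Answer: -3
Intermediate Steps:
h(z) = 12 + 9*z² (h(z) = 12 + 3*((3*z)*z) = 12 + 3*(3*z²) = 12 + 9*z²)
f = -4
E(B) = -4
Q(T) = 0 (Q(T) = -4*0/(-4) = 0*(-¼) = 0)
Q(-2)*(-14) - 3 = 0*(-14) - 3 = 0 - 3 = -3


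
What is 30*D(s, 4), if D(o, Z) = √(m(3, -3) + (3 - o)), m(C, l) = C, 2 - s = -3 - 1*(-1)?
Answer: 30*√2 ≈ 42.426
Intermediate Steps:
s = 4 (s = 2 - (-3 - 1*(-1)) = 2 - (-3 + 1) = 2 - 1*(-2) = 2 + 2 = 4)
D(o, Z) = √(6 - o) (D(o, Z) = √(3 + (3 - o)) = √(6 - o))
30*D(s, 4) = 30*√(6 - 1*4) = 30*√(6 - 4) = 30*√2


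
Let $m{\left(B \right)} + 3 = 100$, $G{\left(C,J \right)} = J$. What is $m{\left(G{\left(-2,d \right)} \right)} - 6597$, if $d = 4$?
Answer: $-6500$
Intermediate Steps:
$m{\left(B \right)} = 97$ ($m{\left(B \right)} = -3 + 100 = 97$)
$m{\left(G{\left(-2,d \right)} \right)} - 6597 = 97 - 6597 = -6500$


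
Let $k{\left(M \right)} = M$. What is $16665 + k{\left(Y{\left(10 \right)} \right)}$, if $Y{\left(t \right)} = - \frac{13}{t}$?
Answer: $\frac{166637}{10} \approx 16664.0$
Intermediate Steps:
$16665 + k{\left(Y{\left(10 \right)} \right)} = 16665 - \frac{13}{10} = \frac{166637}{10}$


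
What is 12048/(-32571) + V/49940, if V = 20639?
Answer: 2138053/49290780 ≈ 0.043376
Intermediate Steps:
12048/(-32571) + V/49940 = 12048/(-32571) + 20639/49940 = 12048*(-1/32571) + 20639*(1/49940) = -4016/10857 + 20639/49940 = 2138053/49290780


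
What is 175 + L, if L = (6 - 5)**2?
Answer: 176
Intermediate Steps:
L = 1 (L = 1**2 = 1)
175 + L = 175 + 1 = 176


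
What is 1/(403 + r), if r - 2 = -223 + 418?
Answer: 1/600 ≈ 0.0016667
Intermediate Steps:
r = 197 (r = 2 + (-223 + 418) = 2 + 195 = 197)
1/(403 + r) = 1/(403 + 197) = 1/600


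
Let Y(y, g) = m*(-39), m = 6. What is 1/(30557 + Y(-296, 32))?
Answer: 1/30323 ≈ 3.2978e-5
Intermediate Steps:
Y(y, g) = -234 (Y(y, g) = 6*(-39) = -234)
1/(30557 + Y(-296, 32)) = 1/(30557 - 234) = 1/30323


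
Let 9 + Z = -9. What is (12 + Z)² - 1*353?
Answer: -317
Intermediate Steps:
Z = -18 (Z = -9 - 9 = -18)
(12 + Z)² - 1*353 = (12 - 18)² - 1*353 = (-6)² - 353 = 36 - 353 = -317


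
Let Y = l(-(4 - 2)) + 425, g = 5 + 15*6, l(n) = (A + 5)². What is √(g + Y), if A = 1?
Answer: 2*√139 ≈ 23.580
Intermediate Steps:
l(n) = 36 (l(n) = (1 + 5)² = 6² = 36)
g = 95 (g = 5 + 90 = 95)
Y = 461 (Y = 36 + 425 = 461)
√(g + Y) = √(95 + 461) = √556 = 2*√139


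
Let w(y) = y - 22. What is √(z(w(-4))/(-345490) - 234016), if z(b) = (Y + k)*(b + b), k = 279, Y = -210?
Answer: 29*I*√8303486967070/172745 ≈ 483.75*I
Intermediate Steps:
w(y) = -22 + y
z(b) = 138*b (z(b) = (-210 + 279)*(b + b) = 69*(2*b) = 138*b)
√(z(w(-4))/(-345490) - 234016) = √((138*(-22 - 4))/(-345490) - 234016) = √((138*(-26))*(-1/345490) - 234016) = √(-3588*(-1/345490) - 234016) = √(1794/172745 - 234016) = √(-40425092126/172745) = 29*I*√8303486967070/172745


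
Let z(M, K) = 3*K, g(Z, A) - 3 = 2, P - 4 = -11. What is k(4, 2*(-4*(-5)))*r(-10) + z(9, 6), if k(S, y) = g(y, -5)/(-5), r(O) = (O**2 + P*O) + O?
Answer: -142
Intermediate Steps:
P = -7 (P = 4 - 11 = -7)
g(Z, A) = 5 (g(Z, A) = 3 + 2 = 5)
r(O) = O**2 - 6*O (r(O) = (O**2 - 7*O) + O = O**2 - 6*O)
k(S, y) = -1 (k(S, y) = 5/(-5) = 5*(-1/5) = -1)
k(4, 2*(-4*(-5)))*r(-10) + z(9, 6) = -(-10)*(-6 - 10) + 3*6 = -(-10)*(-16) + 18 = -1*160 + 18 = -160 + 18 = -142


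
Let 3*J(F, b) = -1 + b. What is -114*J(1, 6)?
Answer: -190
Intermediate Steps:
J(F, b) = -⅓ + b/3 (J(F, b) = (-1 + b)/3 = -⅓ + b/3)
-114*J(1, 6) = -114*(-⅓ + (⅓)*6) = -114*(-⅓ + 2) = -114*5/3 = -190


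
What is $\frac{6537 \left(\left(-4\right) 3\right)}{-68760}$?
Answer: $\frac{2179}{1910} \approx 1.1408$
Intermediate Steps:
$\frac{6537 \left(\left(-4\right) 3\right)}{-68760} = 6537 \left(-12\right) \left(- \frac{1}{68760}\right) = \left(-78444\right) \left(- \frac{1}{68760}\right) = \frac{2179}{1910}$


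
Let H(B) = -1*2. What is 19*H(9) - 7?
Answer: -45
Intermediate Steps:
H(B) = -2
19*H(9) - 7 = 19*(-2) - 7 = -38 - 7 = -45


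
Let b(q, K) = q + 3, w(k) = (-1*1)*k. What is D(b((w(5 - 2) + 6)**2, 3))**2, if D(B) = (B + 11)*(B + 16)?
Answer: 414736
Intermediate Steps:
w(k) = -k
b(q, K) = 3 + q
D(B) = (11 + B)*(16 + B)
D(b((w(5 - 2) + 6)**2, 3))**2 = (176 + (3 + (-(5 - 2) + 6)**2)**2 + 27*(3 + (-(5 - 2) + 6)**2))**2 = (176 + (3 + (-1*3 + 6)**2)**2 + 27*(3 + (-1*3 + 6)**2))**2 = (176 + (3 + (-3 + 6)**2)**2 + 27*(3 + (-3 + 6)**2))**2 = (176 + (3 + 3**2)**2 + 27*(3 + 3**2))**2 = (176 + (3 + 9)**2 + 27*(3 + 9))**2 = (176 + 12**2 + 27*12)**2 = (176 + 144 + 324)**2 = 644**2 = 414736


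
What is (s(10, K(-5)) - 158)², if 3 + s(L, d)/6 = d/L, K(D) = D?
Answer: 32041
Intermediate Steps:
s(L, d) = -18 + 6*d/L (s(L, d) = -18 + 6*(d/L) = -18 + 6*d/L)
(s(10, K(-5)) - 158)² = ((-18 + 6*(-5)/10) - 158)² = ((-18 + 6*(-5)*(⅒)) - 158)² = ((-18 - 3) - 158)² = (-21 - 158)² = (-179)² = 32041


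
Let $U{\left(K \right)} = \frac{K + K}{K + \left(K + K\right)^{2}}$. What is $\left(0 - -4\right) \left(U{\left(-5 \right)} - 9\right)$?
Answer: $- \frac{692}{19} \approx -36.421$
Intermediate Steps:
$U{\left(K \right)} = \frac{2 K}{K + 4 K^{2}}$ ($U{\left(K \right)} = \frac{2 K}{K + \left(2 K\right)^{2}} = \frac{2 K}{K + 4 K^{2}}$)
$\left(0 - -4\right) \left(U{\left(-5 \right)} - 9\right) = \left(0 - -4\right) \left(\frac{2}{1 + 4 \left(-5\right)} - 9\right) = \left(0 + 4\right) \left(\frac{2}{1 - 20} - 9\right) = 4 \left(\frac{2}{-19} - 9\right) = 4 \left(2 \left(- \frac{1}{19}\right) - 9\right) = 4 \left(- \frac{2}{19} - 9\right) = 4 \left(- \frac{173}{19}\right) = - \frac{692}{19}$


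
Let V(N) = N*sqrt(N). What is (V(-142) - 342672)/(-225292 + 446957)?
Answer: -342672/221665 - 142*I*sqrt(142)/221665 ≈ -1.5459 - 0.0076337*I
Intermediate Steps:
V(N) = N**(3/2)
(V(-142) - 342672)/(-225292 + 446957) = ((-142)**(3/2) - 342672)/(-225292 + 446957) = (-142*I*sqrt(142) - 342672)/221665 = (-342672 - 142*I*sqrt(142))*(1/221665) = -342672/221665 - 142*I*sqrt(142)/221665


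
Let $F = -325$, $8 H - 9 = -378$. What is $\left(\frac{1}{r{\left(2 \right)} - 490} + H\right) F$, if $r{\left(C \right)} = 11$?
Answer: $\frac{57446675}{3832} \approx 14991.0$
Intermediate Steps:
$H = - \frac{369}{8}$ ($H = \frac{9}{8} + \frac{1}{8} \left(-378\right) = \frac{9}{8} - \frac{189}{4} = - \frac{369}{8} \approx -46.125$)
$\left(\frac{1}{r{\left(2 \right)} - 490} + H\right) F = \left(\frac{1}{11 - 490} - \frac{369}{8}\right) \left(-325\right) = \left(\frac{1}{-479} - \frac{369}{8}\right) \left(-325\right) = \left(- \frac{1}{479} - \frac{369}{8}\right) \left(-325\right) = \left(- \frac{176759}{3832}\right) \left(-325\right) = \frac{57446675}{3832}$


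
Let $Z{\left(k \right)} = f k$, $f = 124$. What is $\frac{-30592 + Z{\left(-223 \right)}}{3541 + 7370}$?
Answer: $- \frac{58244}{10911} \approx -5.3381$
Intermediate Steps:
$Z{\left(k \right)} = 124 k$
$\frac{-30592 + Z{\left(-223 \right)}}{3541 + 7370} = \frac{-30592 + 124 \left(-223\right)}{3541 + 7370} = \frac{-30592 - 27652}{10911} = \left(-58244\right) \frac{1}{10911} = - \frac{58244}{10911}$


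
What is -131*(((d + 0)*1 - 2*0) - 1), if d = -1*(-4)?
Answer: -393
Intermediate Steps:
d = 4
-131*(((d + 0)*1 - 2*0) - 1) = -131*(((4 + 0)*1 - 2*0) - 1) = -131*((4*1 + 0) - 1) = -131*((4 + 0) - 1) = -131*(4 - 1) = -131*3 = -393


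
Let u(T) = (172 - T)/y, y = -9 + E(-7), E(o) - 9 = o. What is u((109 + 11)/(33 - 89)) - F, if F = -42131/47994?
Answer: -56440267/2351706 ≈ -24.000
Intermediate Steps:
E(o) = 9 + o
F = -42131/47994 (F = -42131*1/47994 = -42131/47994 ≈ -0.87784)
y = -7 (y = -9 + (9 - 7) = -9 + 2 = -7)
u(T) = -172/7 + T/7 (u(T) = (172 - T)/(-7) = (172 - T)*(-⅐) = -172/7 + T/7)
u((109 + 11)/(33 - 89)) - F = (-172/7 + ((109 + 11)/(33 - 89))/7) - 1*(-42131/47994) = (-172/7 + (120/(-56))/7) + 42131/47994 = (-172/7 + (120*(-1/56))/7) + 42131/47994 = (-172/7 + (⅐)*(-15/7)) + 42131/47994 = (-172/7 - 15/49) + 42131/47994 = -1219/49 + 42131/47994 = -56440267/2351706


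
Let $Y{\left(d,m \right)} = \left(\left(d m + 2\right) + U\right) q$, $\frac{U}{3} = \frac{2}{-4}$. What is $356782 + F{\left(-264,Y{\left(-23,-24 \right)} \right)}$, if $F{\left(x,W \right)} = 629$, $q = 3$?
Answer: $357411$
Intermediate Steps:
$U = - \frac{3}{2}$ ($U = 3 \frac{2}{-4} = 3 \cdot 2 \left(- \frac{1}{4}\right) = 3 \left(- \frac{1}{2}\right) = - \frac{3}{2} \approx -1.5$)
$Y{\left(d,m \right)} = \frac{3}{2} + 3 d m$ ($Y{\left(d,m \right)} = \left(\left(d m + 2\right) - \frac{3}{2}\right) 3 = \left(\left(2 + d m\right) - \frac{3}{2}\right) 3 = \left(\frac{1}{2} + d m\right) 3 = \frac{3}{2} + 3 d m$)
$356782 + F{\left(-264,Y{\left(-23,-24 \right)} \right)} = 356782 + 629 = 357411$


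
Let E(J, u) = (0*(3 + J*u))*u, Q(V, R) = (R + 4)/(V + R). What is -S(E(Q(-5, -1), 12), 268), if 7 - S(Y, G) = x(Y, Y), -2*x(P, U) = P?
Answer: -7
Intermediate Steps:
x(P, U) = -P/2
Q(V, R) = (4 + R)/(R + V)
E(J, u) = 0 (E(J, u) = 0*u = 0)
S(Y, G) = 7 + Y/2 (S(Y, G) = 7 - (-1)*Y/2 = 7 + Y/2)
-S(E(Q(-5, -1), 12), 268) = -(7 + (½)*0) = -(7 + 0) = -1*7 = -7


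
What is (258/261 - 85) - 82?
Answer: -14443/87 ≈ -166.01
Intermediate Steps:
(258/261 - 85) - 82 = (258*(1/261) - 85) - 82 = (86/87 - 85) - 82 = -7309/87 - 82 = -14443/87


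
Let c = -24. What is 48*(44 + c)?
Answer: 960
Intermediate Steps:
48*(44 + c) = 48*(44 - 24) = 48*20 = 960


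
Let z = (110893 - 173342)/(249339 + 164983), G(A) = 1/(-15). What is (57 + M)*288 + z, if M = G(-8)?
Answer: 33967462603/2071610 ≈ 16397.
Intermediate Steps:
G(A) = -1/15
M = -1/15 ≈ -0.066667
z = -62449/414322 ≈ -0.15073
(57 + M)*288 + z = (57 - 1/15)*288 - 62449/414322 = (854/15)*288 - 62449/414322 = 81984/5 - 62449/414322 = 33967462603/2071610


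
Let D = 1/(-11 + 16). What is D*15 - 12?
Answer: -9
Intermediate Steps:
D = 1/5 ≈ 0.20000
D*15 - 12 = (1/5)*15 - 12 = 3 - 12 = -9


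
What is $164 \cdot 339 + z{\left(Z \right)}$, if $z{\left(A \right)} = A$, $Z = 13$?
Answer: $55609$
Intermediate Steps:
$164 \cdot 339 + z{\left(Z \right)} = 164 \cdot 339 + 13 = 55596 + 13 = 55609$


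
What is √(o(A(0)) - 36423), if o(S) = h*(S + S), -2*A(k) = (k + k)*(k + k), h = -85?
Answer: 3*I*√4047 ≈ 190.85*I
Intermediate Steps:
A(k) = -2*k² (A(k) = -(k + k)*(k + k)/2 = -2*k*2*k/2 = -2*k²)
o(S) = -170*S (o(S) = -85*(S + S) = -170*S)
√(o(A(0)) - 36423) = √(-(-340)*0² - 36423) = √(-(-340)*0 - 36423) = √(-170*0 - 36423) = √(0 - 36423) = √(-36423) = 3*I*√4047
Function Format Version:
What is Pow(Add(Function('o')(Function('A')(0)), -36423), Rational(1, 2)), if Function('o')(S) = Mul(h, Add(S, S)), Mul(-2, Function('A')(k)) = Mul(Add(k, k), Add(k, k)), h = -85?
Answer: Mul(3, I, Pow(4047, Rational(1, 2))) ≈ Mul(190.85, I)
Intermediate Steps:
Function('A')(k) = Mul(-2, Pow(k, 2)) (Function('A')(k) = Mul(Rational(-1, 2), Mul(Add(k, k), Add(k, k))) = Mul(Rational(-1, 2), Mul(Mul(2, k), Mul(2, k))) = Mul(Rational(-1, 2), Mul(4, Pow(k, 2))) = Mul(-2, Pow(k, 2)))
Function('o')(S) = Mul(-170, S) (Function('o')(S) = Mul(-85, Add(S, S)) = Mul(-85, Mul(2, S)) = Mul(-170, S))
Pow(Add(Function('o')(Function('A')(0)), -36423), Rational(1, 2)) = Pow(Add(Mul(-170, Mul(-2, Pow(0, 2))), -36423), Rational(1, 2)) = Pow(Add(Mul(-170, Mul(-2, 0)), -36423), Rational(1, 2)) = Pow(Add(Mul(-170, 0), -36423), Rational(1, 2)) = Pow(Add(0, -36423), Rational(1, 2)) = Pow(-36423, Rational(1, 2)) = Mul(3, I, Pow(4047, Rational(1, 2)))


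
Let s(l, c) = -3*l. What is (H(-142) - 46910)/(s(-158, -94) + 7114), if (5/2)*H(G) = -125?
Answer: -11740/1897 ≈ -6.1887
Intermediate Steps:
H(G) = -50 (H(G) = (⅖)*(-125) = -50)
(H(-142) - 46910)/(s(-158, -94) + 7114) = (-50 - 46910)/(-3*(-158) + 7114) = -46960/(474 + 7114) = -46960/7588 = -46960*1/7588 = -11740/1897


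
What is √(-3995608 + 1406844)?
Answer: 2*I*√647191 ≈ 1609.0*I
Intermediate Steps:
√(-3995608 + 1406844) = √(-2588764) = 2*I*√647191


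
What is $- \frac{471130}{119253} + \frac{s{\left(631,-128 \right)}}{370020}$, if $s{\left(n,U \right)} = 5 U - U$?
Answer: $- \frac{4844127226}{1225722085} \approx -3.9521$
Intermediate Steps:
$s{\left(n,U \right)} = 4 U$
$- \frac{471130}{119253} + \frac{s{\left(631,-128 \right)}}{370020} = - \frac{471130}{119253} + \frac{4 \left(-128\right)}{370020} = \left(-471130\right) \frac{1}{119253} - \frac{128}{92505} = - \frac{471130}{119253} - \frac{128}{92505} = - \frac{4844127226}{1225722085}$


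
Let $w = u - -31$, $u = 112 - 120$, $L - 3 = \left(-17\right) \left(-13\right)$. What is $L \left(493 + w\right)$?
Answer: $115584$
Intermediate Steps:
$L = 224$ ($L = 3 - -221 = 3 + 221 = 224$)
$u = -8$
$w = 23$ ($w = -8 - -31 = -8 + 31 = 23$)
$L \left(493 + w\right) = 224 \left(493 + 23\right) = 224 \cdot 516 = 115584$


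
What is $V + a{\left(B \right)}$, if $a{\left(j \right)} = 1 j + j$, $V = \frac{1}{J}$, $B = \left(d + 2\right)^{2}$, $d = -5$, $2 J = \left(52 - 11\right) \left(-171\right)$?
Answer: $\frac{126196}{7011} \approx 18.0$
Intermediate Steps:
$J = - \frac{7011}{2}$ ($J = \frac{\left(52 - 11\right) \left(-171\right)}{2} = \frac{41 \left(-171\right)}{2} = \frac{1}{2} \left(-7011\right) = - \frac{7011}{2} \approx -3505.5$)
$B = 9$ ($B = \left(-5 + 2\right)^{2} = \left(-3\right)^{2} = 9$)
$V = - \frac{2}{7011}$ ($V = \frac{1}{- \frac{7011}{2}} = - \frac{2}{7011} \approx -0.00028527$)
$a{\left(j \right)} = 2 j$ ($a{\left(j \right)} = j + j = 2 j$)
$V + a{\left(B \right)} = - \frac{2}{7011} + 2 \cdot 9 = - \frac{2}{7011} + 18 = \frac{126196}{7011}$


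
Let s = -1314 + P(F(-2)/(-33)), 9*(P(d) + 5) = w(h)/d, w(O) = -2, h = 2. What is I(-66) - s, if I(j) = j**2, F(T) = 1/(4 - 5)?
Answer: 17047/3 ≈ 5682.3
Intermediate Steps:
F(T) = -1 (F(T) = 1/(-1) = -1)
P(d) = -5 - 2/(9*d) (P(d) = -5 + (-2/d)/9 = -5 - 2/(9*d))
s = -3979/3 (s = -1314 + (-5 - 2/(9*((-1/(-33))))) = -1314 + (-5 - 2/(9*((-1*(-1/33))))) = -1314 + (-5 - 2/(9*1/33)) = -1314 + (-5 - 2/9*33) = -1314 + (-5 - 22/3) = -1314 - 37/3 = -3979/3 ≈ -1326.3)
I(-66) - s = (-66)**2 - 1*(-3979/3) = 4356 + 3979/3 = 17047/3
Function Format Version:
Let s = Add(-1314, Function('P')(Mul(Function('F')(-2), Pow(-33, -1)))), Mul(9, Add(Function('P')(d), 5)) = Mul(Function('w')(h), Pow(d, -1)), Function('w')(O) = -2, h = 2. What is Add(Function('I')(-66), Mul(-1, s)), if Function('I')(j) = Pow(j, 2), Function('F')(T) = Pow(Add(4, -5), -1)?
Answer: Rational(17047, 3) ≈ 5682.3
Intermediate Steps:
Function('F')(T) = -1 (Function('F')(T) = Pow(-1, -1) = -1)
Function('P')(d) = Add(-5, Mul(Rational(-2, 9), Pow(d, -1))) (Function('P')(d) = Add(-5, Mul(Rational(1, 9), Mul(-2, Pow(d, -1)))) = Add(-5, Mul(Rational(-2, 9), Pow(d, -1))))
s = Rational(-3979, 3) (s = Add(-1314, Add(-5, Mul(Rational(-2, 9), Pow(Mul(-1, Pow(-33, -1)), -1)))) = Add(-1314, Add(-5, Mul(Rational(-2, 9), Pow(Mul(-1, Rational(-1, 33)), -1)))) = Add(-1314, Add(-5, Mul(Rational(-2, 9), Pow(Rational(1, 33), -1)))) = Add(-1314, Add(-5, Mul(Rational(-2, 9), 33))) = Add(-1314, Add(-5, Rational(-22, 3))) = Add(-1314, Rational(-37, 3)) = Rational(-3979, 3) ≈ -1326.3)
Add(Function('I')(-66), Mul(-1, s)) = Add(Pow(-66, 2), Mul(-1, Rational(-3979, 3))) = Add(4356, Rational(3979, 3)) = Rational(17047, 3)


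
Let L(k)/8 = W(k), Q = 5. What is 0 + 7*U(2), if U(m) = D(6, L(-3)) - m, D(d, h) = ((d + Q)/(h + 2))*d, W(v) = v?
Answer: -35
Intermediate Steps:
L(k) = 8*k
D(d, h) = d*(5 + d)/(2 + h) (D(d, h) = ((d + 5)/(h + 2))*d = ((5 + d)/(2 + h))*d = d*(5 + d)/(2 + h))
U(m) = -3 - m (U(m) = 6*(5 + 6)/(2 + 8*(-3)) - m = 6*11/(2 - 24) - m = 6*11/(-22) - m = 6*(-1/22)*11 - m = -3 - m)
0 + 7*U(2) = 0 + 7*(-3 - 1*2) = 0 + 7*(-3 - 2) = 0 + 7*(-5) = 0 - 35 = -35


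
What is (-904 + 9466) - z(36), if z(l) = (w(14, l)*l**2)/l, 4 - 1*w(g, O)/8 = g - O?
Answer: 1074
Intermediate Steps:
w(g, O) = 32 - 8*g + 8*O (w(g, O) = 32 - 8*(g - O) = 32 + (-8*g + 8*O) = 32 - 8*g + 8*O)
z(l) = l*(-80 + 8*l) (z(l) = ((32 - 8*14 + 8*l)*l**2)/l = ((32 - 112 + 8*l)*l**2)/l = ((-80 + 8*l)*l**2)/l = (l**2*(-80 + 8*l))/l = l*(-80 + 8*l))
(-904 + 9466) - z(36) = (-904 + 9466) - 8*36*(-10 + 36) = 8562 - 8*36*26 = 8562 - 1*7488 = 8562 - 7488 = 1074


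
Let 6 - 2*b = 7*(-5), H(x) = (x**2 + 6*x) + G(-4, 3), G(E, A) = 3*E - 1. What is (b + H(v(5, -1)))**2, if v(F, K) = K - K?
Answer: 225/4 ≈ 56.250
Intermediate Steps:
G(E, A) = -1 + 3*E
v(F, K) = 0
H(x) = -13 + x**2 + 6*x (H(x) = (x**2 + 6*x) + (-1 + 3*(-4)) = (x**2 + 6*x) + (-1 - 12) = (x**2 + 6*x) - 13 = -13 + x**2 + 6*x)
b = 41/2 (b = 3 - 7*(-5)/2 = 3 - 1/2*(-35) = 3 + 35/2 = 41/2 ≈ 20.500)
(b + H(v(5, -1)))**2 = (41/2 + (-13 + 0**2 + 6*0))**2 = (41/2 + (-13 + 0 + 0))**2 = (41/2 - 13)**2 = (15/2)**2 = 225/4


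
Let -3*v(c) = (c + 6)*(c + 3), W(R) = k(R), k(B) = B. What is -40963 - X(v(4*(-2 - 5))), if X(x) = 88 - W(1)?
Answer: -41050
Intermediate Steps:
W(R) = R
v(c) = -(3 + c)*(6 + c)/3 (v(c) = -(c + 6)*(c + 3)/3 = -(6 + c)*(3 + c)/3 = -(3 + c)*(6 + c)/3)
X(x) = 87 (X(x) = 88 - 1*1 = 88 - 1 = 87)
-40963 - X(v(4*(-2 - 5))) = -40963 - 1*87 = -40963 - 87 = -41050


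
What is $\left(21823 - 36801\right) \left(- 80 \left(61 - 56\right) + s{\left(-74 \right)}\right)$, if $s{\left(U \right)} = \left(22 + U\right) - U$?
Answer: $5661684$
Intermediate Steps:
$s{\left(U \right)} = 22$
$\left(21823 - 36801\right) \left(- 80 \left(61 - 56\right) + s{\left(-74 \right)}\right) = \left(21823 - 36801\right) \left(- 80 \left(61 - 56\right) + 22\right) = - 14978 \left(- 80 \left(61 - 56\right) + 22\right) = - 14978 \left(\left(-80\right) 5 + 22\right) = - 14978 \left(-400 + 22\right) = \left(-14978\right) \left(-378\right) = 5661684$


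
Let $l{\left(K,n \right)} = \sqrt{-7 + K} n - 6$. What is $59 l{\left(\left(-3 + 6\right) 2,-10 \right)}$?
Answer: $-354 - 590 i \approx -354.0 - 590.0 i$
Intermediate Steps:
$l{\left(K,n \right)} = -6 + n \sqrt{-7 + K}$ ($l{\left(K,n \right)} = n \sqrt{-7 + K} - 6 = -6 + n \sqrt{-7 + K}$)
$59 l{\left(\left(-3 + 6\right) 2,-10 \right)} = 59 \left(-6 - 10 \sqrt{-7 + \left(-3 + 6\right) 2}\right) = 59 \left(-6 - 10 \sqrt{-7 + 3 \cdot 2}\right) = 59 \left(-6 - 10 \sqrt{-7 + 6}\right) = 59 \left(-6 - 10 \sqrt{-1}\right) = 59 \left(-6 - 10 i\right) = -354 - 590 i$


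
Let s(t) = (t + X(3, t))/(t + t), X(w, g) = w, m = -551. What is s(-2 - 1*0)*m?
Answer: 551/4 ≈ 137.75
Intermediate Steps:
s(t) = (3 + t)/(2*t) (s(t) = (t + 3)/(t + t) = (3 + t)/((2*t)) = (3 + t)*(1/(2*t)) = (3 + t)/(2*t))
s(-2 - 1*0)*m = ((3 + (-2 - 1*0))/(2*(-2 - 1*0)))*(-551) = ((3 + (-2 + 0))/(2*(-2 + 0)))*(-551) = ((1/2)*(3 - 2)/(-2))*(-551) = ((1/2)*(-1/2)*1)*(-551) = -1/4*(-551) = 551/4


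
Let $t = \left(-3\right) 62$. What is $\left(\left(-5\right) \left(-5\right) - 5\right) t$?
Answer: $-3720$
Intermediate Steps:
$t = -186$
$\left(\left(-5\right) \left(-5\right) - 5\right) t = \left(\left(-5\right) \left(-5\right) - 5\right) \left(-186\right) = \left(25 - 5\right) \left(-186\right) = 20 \left(-186\right) = -3720$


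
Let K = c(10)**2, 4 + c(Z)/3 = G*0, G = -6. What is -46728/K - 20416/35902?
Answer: -402435/1238 ≈ -325.07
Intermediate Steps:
c(Z) = -12 (c(Z) = -12 + 3*(-6*0) = -12 + 3*0 = -12 + 0 = -12)
K = 144 (K = (-12)**2 = 144)
-46728/K - 20416/35902 = -46728/144 - 20416/35902 = -46728*1/144 - 20416*1/35902 = -649/2 - 352/619 = -402435/1238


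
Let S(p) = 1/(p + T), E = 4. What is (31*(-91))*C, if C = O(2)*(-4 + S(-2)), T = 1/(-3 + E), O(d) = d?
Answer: 28210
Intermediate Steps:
T = 1 (T = 1/(-3 + 4) = 1/1 = 1)
S(p) = 1/(1 + p) (S(p) = 1/(p + 1) = 1/(1 + p))
C = -10 (C = 2*(-4 + 1/(1 - 2)) = 2*(-4 + 1/(-1)) = 2*(-4 - 1) = 2*(-5) = -10)
(31*(-91))*C = (31*(-91))*(-10) = -2821*(-10) = 28210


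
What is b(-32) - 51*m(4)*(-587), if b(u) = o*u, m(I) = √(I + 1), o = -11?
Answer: 352 + 29937*√5 ≈ 67293.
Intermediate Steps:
m(I) = √(1 + I)
b(u) = -11*u
b(-32) - 51*m(4)*(-587) = -11*(-32) - 51*√(1 + 4)*(-587) = 352 - 51*√5*(-587) = 352 + 29937*√5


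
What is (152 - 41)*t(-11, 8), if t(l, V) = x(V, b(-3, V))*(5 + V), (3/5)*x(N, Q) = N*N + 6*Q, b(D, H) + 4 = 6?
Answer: 182780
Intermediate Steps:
b(D, H) = 2 (b(D, H) = -4 + 6 = 2)
x(N, Q) = 10*Q + 5*N**2/3 (x(N, Q) = 5*(N*N + 6*Q)/3 = 5*(N**2 + 6*Q)/3 = 10*Q + 5*N**2/3)
t(l, V) = (5 + V)*(20 + 5*V**2/3) (t(l, V) = (10*2 + 5*V**2/3)*(5 + V) = (20 + 5*V**2/3)*(5 + V) = (5 + V)*(20 + 5*V**2/3))
(152 - 41)*t(-11, 8) = (152 - 41)*(5*(5 + 8)*(12 + 8**2)/3) = 111*((5/3)*13*(12 + 64)) = 111*((5/3)*13*76) = 111*(4940/3) = 182780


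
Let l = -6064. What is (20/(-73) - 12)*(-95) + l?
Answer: -357552/73 ≈ -4898.0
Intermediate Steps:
(20/(-73) - 12)*(-95) + l = (20/(-73) - 12)*(-95) - 6064 = (20*(-1/73) - 12)*(-95) - 6064 = (-20/73 - 12)*(-95) - 6064 = -896/73*(-95) - 6064 = 85120/73 - 6064 = -357552/73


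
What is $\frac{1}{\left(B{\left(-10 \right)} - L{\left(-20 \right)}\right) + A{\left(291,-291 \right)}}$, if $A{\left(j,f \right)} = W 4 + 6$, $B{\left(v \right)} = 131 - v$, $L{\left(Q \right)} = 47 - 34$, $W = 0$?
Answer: $\frac{1}{134} \approx 0.0074627$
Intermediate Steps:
$L{\left(Q \right)} = 13$
$A{\left(j,f \right)} = 6$ ($A{\left(j,f \right)} = 0 \cdot 4 + 6 = 0 + 6 = 6$)
$\frac{1}{\left(B{\left(-10 \right)} - L{\left(-20 \right)}\right) + A{\left(291,-291 \right)}} = \frac{1}{\left(\left(131 - -10\right) - 13\right) + 6} = \frac{1}{\left(\left(131 + 10\right) - 13\right) + 6} = \frac{1}{\left(141 - 13\right) + 6} = \frac{1}{128 + 6} = \frac{1}{134}$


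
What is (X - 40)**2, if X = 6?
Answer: 1156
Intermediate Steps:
(X - 40)**2 = (6 - 40)**2 = (-34)**2 = 1156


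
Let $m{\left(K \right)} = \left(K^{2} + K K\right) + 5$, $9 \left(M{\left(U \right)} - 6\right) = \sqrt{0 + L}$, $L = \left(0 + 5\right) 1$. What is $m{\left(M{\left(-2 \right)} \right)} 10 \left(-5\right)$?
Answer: $- \frac{312350}{81} - \frac{400 \sqrt{5}}{3} \approx -4154.3$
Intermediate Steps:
$L = 5$ ($L = 5 \cdot 1 = 5$)
$M{\left(U \right)} = 6 + \frac{\sqrt{5}}{9}$ ($M{\left(U \right)} = 6 + \frac{\sqrt{0 + 5}}{9} = 6 + \frac{\sqrt{5}}{9}$)
$m{\left(K \right)} = 5 + 2 K^{2}$ ($m{\left(K \right)} = \left(K^{2} + K^{2}\right) + 5 = 2 K^{2} + 5 = 5 + 2 K^{2}$)
$m{\left(M{\left(-2 \right)} \right)} 10 \left(-5\right) = \left(5 + 2 \left(6 + \frac{\sqrt{5}}{9}\right)^{2}\right) 10 \left(-5\right) = \left(50 + 20 \left(6 + \frac{\sqrt{5}}{9}\right)^{2}\right) \left(-5\right) = -250 - 100 \left(6 + \frac{\sqrt{5}}{9}\right)^{2}$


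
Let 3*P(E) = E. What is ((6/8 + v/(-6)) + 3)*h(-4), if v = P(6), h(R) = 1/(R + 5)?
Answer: 41/12 ≈ 3.4167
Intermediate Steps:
h(R) = 1/(5 + R)
P(E) = E/3
v = 2 (v = (1/3)*6 = 2)
((6/8 + v/(-6)) + 3)*h(-4) = ((6/8 + 2/(-6)) + 3)/(5 - 4) = ((6*(1/8) + 2*(-1/6)) + 3)/1 = ((3/4 - 1/3) + 3)*1 = (5/12 + 3)*1 = (41/12)*1 = 41/12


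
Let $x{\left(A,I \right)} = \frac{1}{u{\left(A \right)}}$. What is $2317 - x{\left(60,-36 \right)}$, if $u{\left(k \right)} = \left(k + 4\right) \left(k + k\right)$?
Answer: $\frac{17794559}{7680} \approx 2317.0$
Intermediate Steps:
$u{\left(k \right)} = 2 k \left(4 + k\right)$ ($u{\left(k \right)} = \left(4 + k\right) 2 k = 2 k \left(4 + k\right)$)
$x{\left(A,I \right)} = \frac{1}{2 A \left(4 + A\right)}$
$2317 - x{\left(60,-36 \right)} = 2317 - \frac{1}{2 \cdot 60 \left(4 + 60\right)} = 2317 - \frac{1}{2} \cdot \frac{1}{60} \cdot \frac{1}{64} = 2317 - \frac{1}{7680} = \frac{17794559}{7680}$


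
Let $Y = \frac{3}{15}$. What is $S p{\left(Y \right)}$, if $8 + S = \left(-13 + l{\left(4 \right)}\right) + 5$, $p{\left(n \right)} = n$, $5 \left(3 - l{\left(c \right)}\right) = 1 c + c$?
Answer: $- \frac{73}{25} \approx -2.92$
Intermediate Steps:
$Y = \frac{1}{5}$ ($Y = 3 \cdot \frac{1}{15} = \frac{1}{5} \approx 0.2$)
$l{\left(c \right)} = 3 - \frac{2 c}{5}$ ($l{\left(c \right)} = 3 - \frac{1 c + c}{5} = 3 - \frac{c + c}{5} = 3 - \frac{2 c}{5}$)
$S = - \frac{73}{5}$ ($S = -8 + \left(\left(-13 + \left(3 - \frac{8}{5}\right)\right) + 5\right) = -8 + \left(\left(-13 + \frac{7}{5}\right) + 5\right) = -8 + \left(- \frac{58}{5} + 5\right) = -8 - \frac{33}{5} = - \frac{73}{5} \approx -14.6$)
$S p{\left(Y \right)} = \left(- \frac{73}{5}\right) \frac{1}{5} = - \frac{73}{25}$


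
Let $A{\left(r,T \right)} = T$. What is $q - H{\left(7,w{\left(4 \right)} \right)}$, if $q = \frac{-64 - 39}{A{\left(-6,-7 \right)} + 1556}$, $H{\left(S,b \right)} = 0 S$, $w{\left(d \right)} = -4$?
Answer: $- \frac{103}{1549} \approx -0.066494$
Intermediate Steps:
$H{\left(S,b \right)} = 0$
$q = - \frac{103}{1549}$ ($q = \frac{-64 - 39}{-7 + 1556} = - \frac{103}{1549} \approx -0.066494$)
$q - H{\left(7,w{\left(4 \right)} \right)} = - \frac{103}{1549} - 0 = - \frac{103}{1549} + 0 = - \frac{103}{1549}$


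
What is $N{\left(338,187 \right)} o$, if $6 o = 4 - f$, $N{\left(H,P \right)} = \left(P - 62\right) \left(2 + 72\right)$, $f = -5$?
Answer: $13875$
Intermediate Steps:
$N{\left(H,P \right)} = -4588 + 74 P$ ($N{\left(H,P \right)} = \left(-62 + P\right) 74 = -4588 + 74 P$)
$o = \frac{3}{2}$ ($o = \frac{4 - -5}{6} = \frac{4 + 5}{6} = \frac{1}{6} \cdot 9 = \frac{3}{2} \approx 1.5$)
$N{\left(338,187 \right)} o = \left(-4588 + 74 \cdot 187\right) \frac{3}{2} = \left(-4588 + 13838\right) \frac{3}{2} = 9250 \cdot \frac{3}{2} = 13875$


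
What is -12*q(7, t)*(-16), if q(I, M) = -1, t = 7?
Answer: -192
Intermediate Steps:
-12*q(7, t)*(-16) = -12*(-1)*(-16) = 12*(-16) = -192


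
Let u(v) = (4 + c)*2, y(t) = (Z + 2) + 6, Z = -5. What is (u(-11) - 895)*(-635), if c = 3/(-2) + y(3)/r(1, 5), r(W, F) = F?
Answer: 564388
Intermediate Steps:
y(t) = 3 (y(t) = (-5 + 2) + 6 = -3 + 6 = 3)
c = -9/10 (c = 3/(-2) + 3/5 = 3*(-½) + 3*(⅕) = -3/2 + ⅗ = -9/10 ≈ -0.90000)
u(v) = 31/5 (u(v) = (4 - 9/10)*2 = (31/10)*2 = 31/5)
(u(-11) - 895)*(-635) = (31/5 - 895)*(-635) = -4444/5*(-635) = 564388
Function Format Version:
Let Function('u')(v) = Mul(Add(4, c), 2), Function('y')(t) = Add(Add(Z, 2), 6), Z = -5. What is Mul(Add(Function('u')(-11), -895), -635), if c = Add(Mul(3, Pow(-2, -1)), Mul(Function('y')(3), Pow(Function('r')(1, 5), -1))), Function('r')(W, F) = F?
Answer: 564388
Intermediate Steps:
Function('y')(t) = 3 (Function('y')(t) = Add(Add(-5, 2), 6) = Add(-3, 6) = 3)
c = Rational(-9, 10) (c = Add(Mul(3, Pow(-2, -1)), Mul(3, Pow(5, -1))) = Add(Mul(3, Rational(-1, 2)), Mul(3, Rational(1, 5))) = Add(Rational(-3, 2), Rational(3, 5)) = Rational(-9, 10) ≈ -0.90000)
Function('u')(v) = Rational(31, 5) (Function('u')(v) = Mul(Add(4, Rational(-9, 10)), 2) = Mul(Rational(31, 10), 2) = Rational(31, 5))
Mul(Add(Function('u')(-11), -895), -635) = Mul(Add(Rational(31, 5), -895), -635) = Mul(Rational(-4444, 5), -635) = 564388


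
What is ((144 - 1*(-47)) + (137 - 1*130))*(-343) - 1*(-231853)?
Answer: 163939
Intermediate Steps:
((144 - 1*(-47)) + (137 - 1*130))*(-343) - 1*(-231853) = ((144 + 47) + (137 - 130))*(-343) + 231853 = (191 + 7)*(-343) + 231853 = 198*(-343) + 231853 = -67914 + 231853 = 163939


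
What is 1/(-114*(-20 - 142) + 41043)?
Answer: 1/59511 ≈ 1.6804e-5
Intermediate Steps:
1/(-114*(-20 - 142) + 41043) = 1/(-114*(-162) + 41043) = 1/(18468 + 41043) = 1/59511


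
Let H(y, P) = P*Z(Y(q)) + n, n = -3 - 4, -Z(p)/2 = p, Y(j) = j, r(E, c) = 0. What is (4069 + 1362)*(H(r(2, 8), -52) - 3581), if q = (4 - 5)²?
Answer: -18921604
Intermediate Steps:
q = 1 (q = (-1)² = 1)
Z(p) = -2*p
n = -7
H(y, P) = -7 - 2*P (H(y, P) = P*(-2*1) - 7 = P*(-2) - 7 = -2*P - 7 = -7 - 2*P)
(4069 + 1362)*(H(r(2, 8), -52) - 3581) = (4069 + 1362)*((-7 - 2*(-52)) - 3581) = 5431*((-7 + 104) - 3581) = 5431*(97 - 3581) = 5431*(-3484) = -18921604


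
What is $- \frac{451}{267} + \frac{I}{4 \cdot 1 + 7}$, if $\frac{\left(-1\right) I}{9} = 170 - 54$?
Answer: $- \frac{283709}{2937} \approx -96.598$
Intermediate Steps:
$I = -1044$ ($I = - 9 \left(170 - 54\right) = \left(-9\right) 116 = -1044$)
$- \frac{451}{267} + \frac{I}{4 \cdot 1 + 7} = - \frac{451}{267} - \frac{1044}{4 \cdot 1 + 7} = \left(-451\right) \frac{1}{267} - \frac{1044}{4 + 7} = - \frac{451}{267} - \frac{1044}{11} = - \frac{283709}{2937}$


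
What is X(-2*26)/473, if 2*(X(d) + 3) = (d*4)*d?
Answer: 5405/473 ≈ 11.427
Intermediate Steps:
X(d) = -3 + 2*d² (X(d) = -3 + ((d*4)*d)/2 = -3 + ((4*d)*d)/2 = -3 + (4*d²)/2 = -3 + 2*d²)
X(-2*26)/473 = (-3 + 2*(-2*26)²)/473 = (-3 + 2*(-52)²)*(1/473) = (-3 + 2*2704)*(1/473) = (-3 + 5408)*(1/473) = 5405*(1/473) = 5405/473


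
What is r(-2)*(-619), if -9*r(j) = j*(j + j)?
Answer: 4952/9 ≈ 550.22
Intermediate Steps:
r(j) = -2*j²/9 (r(j) = -j*(j + j)/9 = -j*2*j/9 = -2*j²/9)
r(-2)*(-619) = -2/9*(-2)²*(-619) = -2/9*4*(-619) = -8/9*(-619) = 4952/9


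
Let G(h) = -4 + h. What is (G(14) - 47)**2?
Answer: 1369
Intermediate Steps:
(G(14) - 47)**2 = ((-4 + 14) - 47)**2 = (10 - 47)**2 = (-37)**2 = 1369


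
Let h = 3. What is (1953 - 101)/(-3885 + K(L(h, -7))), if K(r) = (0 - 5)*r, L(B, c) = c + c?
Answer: -1852/3815 ≈ -0.48545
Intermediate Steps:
L(B, c) = 2*c
K(r) = -5*r
(1953 - 101)/(-3885 + K(L(h, -7))) = (1953 - 101)/(-3885 - 10*(-7)) = 1852/(-3885 - 5*(-14)) = 1852/(-3885 + 70) = 1852/(-3815) = 1852*(-1/3815) = -1852/3815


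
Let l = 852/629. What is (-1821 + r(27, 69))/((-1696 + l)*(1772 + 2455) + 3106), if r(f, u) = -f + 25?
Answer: 1146667/4503740890 ≈ 0.00025460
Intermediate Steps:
l = 852/629 (l = 852*(1/629) = 852/629 ≈ 1.3545)
r(f, u) = 25 - f
(-1821 + r(27, 69))/((-1696 + l)*(1772 + 2455) + 3106) = (-1821 + (25 - 1*27))/((-1696 + 852/629)*(1772 + 2455) + 3106) = (-1821 + (25 - 27))/(-1065932/629*4227 + 3106) = (-1821 - 2)/(-4505694564/629 + 3106) = -1823/(-4503740890/629) = -1823*(-629/4503740890) = 1146667/4503740890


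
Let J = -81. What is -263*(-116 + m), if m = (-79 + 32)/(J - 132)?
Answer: 6485843/213 ≈ 30450.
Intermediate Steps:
m = 47/213 (m = (-79 + 32)/(-81 - 132) = -47/(-213) = -47*(-1/213) = 47/213 ≈ 0.22066)
-263*(-116 + m) = -263*(-116 + 47/213) = -263*(-24661/213) = 6485843/213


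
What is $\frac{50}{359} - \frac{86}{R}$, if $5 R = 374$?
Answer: $- \frac{67835}{67133} \approx -1.0105$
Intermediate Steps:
$R = \frac{374}{5}$ ($R = \frac{1}{5} \cdot 374 = \frac{374}{5} \approx 74.8$)
$\frac{50}{359} - \frac{86}{R} = \frac{50}{359} - \frac{86}{\frac{374}{5}} = 50 \cdot \frac{1}{359} - \frac{215}{187} = \frac{50}{359} - \frac{215}{187} = - \frac{67835}{67133}$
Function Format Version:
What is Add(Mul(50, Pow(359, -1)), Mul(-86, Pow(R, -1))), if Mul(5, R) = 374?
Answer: Rational(-67835, 67133) ≈ -1.0105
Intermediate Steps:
R = Rational(374, 5) (R = Mul(Rational(1, 5), 374) = Rational(374, 5) ≈ 74.800)
Add(Mul(50, Pow(359, -1)), Mul(-86, Pow(R, -1))) = Add(Mul(50, Pow(359, -1)), Mul(-86, Pow(Rational(374, 5), -1))) = Add(Mul(50, Rational(1, 359)), Mul(-86, Rational(5, 374))) = Add(Rational(50, 359), Rational(-215, 187)) = Rational(-67835, 67133)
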